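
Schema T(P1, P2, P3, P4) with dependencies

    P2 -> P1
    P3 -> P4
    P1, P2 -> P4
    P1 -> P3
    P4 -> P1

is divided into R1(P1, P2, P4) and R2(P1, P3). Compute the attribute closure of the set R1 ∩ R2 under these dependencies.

R1 ∩ R2 = {P1}.
P1 → P3 applies, adding P3
P3 → P4 applies, adding P4
Closure: {P1, P3, P4}.

P1, P3, P4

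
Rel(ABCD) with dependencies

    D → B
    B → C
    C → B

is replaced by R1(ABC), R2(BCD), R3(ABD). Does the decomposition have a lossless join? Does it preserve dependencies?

Lossless test (chase): Rows 1 and 3 agree on B; apply B→C and equate their C entries. Row 3 is now all distinguished symbols — the join is lossless.
Dependency preservation: every FD's attributes lie within a single fragment, so each can be enforced locally — preserved.

lossless and dependency-preserving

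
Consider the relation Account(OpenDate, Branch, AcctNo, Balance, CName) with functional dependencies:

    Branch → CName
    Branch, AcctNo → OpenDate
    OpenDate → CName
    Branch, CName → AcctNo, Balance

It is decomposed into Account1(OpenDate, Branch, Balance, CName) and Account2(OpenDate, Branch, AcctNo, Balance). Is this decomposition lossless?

Common attributes: Account1 ∩ Account2 = {OpenDate, Branch, Balance}.
Closure of {OpenDate, Branch, Balance}: Branch → CName applies, adding CName; Branch, CName → AcctNo, Balance applies, adding AcctNo. So (OpenDate, Branch, Balance)⁺ = {OpenDate, Branch, AcctNo, Balance, CName}.
This closure contains every attribute of Account1, so Account1 ∩ Account2 → Account1. The join is lossless.

Yes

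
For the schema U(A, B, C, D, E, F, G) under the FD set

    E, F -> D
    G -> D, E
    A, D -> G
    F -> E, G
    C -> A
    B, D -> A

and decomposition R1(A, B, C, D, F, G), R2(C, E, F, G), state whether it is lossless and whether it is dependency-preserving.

lossless and dependency-preserving

Lossless test: (C, F, G)⁺ = {A, C, D, E, F, G}, which contains all of one fragment — lossless.
Dependency preservation: E, F → D; G → D, E are not contained in any single fragment, but the restricted closure of each left-hand side across the fragments still reaches the right-hand side; the remaining FDs each lie inside some fragment. All dependencies are preserved.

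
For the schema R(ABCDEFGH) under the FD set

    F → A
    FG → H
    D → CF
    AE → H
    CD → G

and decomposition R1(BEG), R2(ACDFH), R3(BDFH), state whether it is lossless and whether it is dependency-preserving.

Lossless test (chase): Rows 2 and 3 agree on F; apply F→A and equate their A entries. Rows 2 and 3 agree on D; apply D→CF and equate their CF entries. Rows 2 and 3 agree on CD; apply CD→G and equate their G entries. No row becomes fully distinguished — the join is lossy.
Dependency preservation: the restricted closure of {FG} across the fragments never reaches {H}, so FG → H cannot be enforced without a join — not preserved.

lossy and not dependency-preserving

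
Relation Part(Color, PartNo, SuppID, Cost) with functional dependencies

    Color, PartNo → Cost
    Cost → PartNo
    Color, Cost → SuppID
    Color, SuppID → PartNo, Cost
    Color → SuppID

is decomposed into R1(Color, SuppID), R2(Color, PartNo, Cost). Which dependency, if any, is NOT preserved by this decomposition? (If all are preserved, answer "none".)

Color, PartNo → Cost lies within R2.
Cost → PartNo lies within R2.
Color, Cost → SuppID: restricted closure across fragments reaches SuppID.
Color, SuppID → PartNo, Cost: restricted closure across fragments reaches PartNo, Cost.
Color → SuppID lies within R1.
Every dependency is enforceable on the fragments, so the decomposition is dependency-preserving.

none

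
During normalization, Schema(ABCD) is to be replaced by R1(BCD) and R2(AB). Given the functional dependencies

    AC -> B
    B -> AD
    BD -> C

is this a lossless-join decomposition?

Yes

Common attributes: R1 ∩ R2 = {B}.
Closure of {B}: B → AD applies, adding AD; BD → C applies, adding C. So (B)⁺ = {ABCD}.
This closure contains every attribute of R1, so R1 ∩ R2 → R1. The join is lossless.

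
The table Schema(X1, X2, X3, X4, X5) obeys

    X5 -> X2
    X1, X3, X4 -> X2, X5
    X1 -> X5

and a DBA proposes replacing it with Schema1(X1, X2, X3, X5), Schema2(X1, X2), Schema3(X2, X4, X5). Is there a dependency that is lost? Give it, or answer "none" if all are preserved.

X5 → X2 lies within Schema1.
X1, X3, X4 → X2, X5: restricted closure across fragments reaches X2, X5.
X1 → X5 lies within Schema1.
Every dependency is enforceable on the fragments, so the decomposition is dependency-preserving.

none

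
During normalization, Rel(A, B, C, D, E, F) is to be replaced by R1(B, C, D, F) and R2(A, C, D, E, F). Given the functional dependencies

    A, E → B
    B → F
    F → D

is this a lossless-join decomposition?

No

Common attributes: R1 ∩ R2 = {C, D, F}.
No dependency enlarges {C, D, F}, so (C, D, F)⁺ = {C, D, F}.
The closure contains neither all of R1 = {B, C, D, F} nor all of R2 = {A, C, D, E, F}, so the common attributes are not a superkey of either fragment. The join is lossy.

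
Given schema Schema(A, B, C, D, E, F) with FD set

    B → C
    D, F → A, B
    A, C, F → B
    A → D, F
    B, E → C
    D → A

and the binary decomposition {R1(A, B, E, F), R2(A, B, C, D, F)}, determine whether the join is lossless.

Yes

Common attributes: R1 ∩ R2 = {A, B, F}.
Closure of {A, B, F}: B → C applies, adding C; A → D, F applies, adding D. So (A, B, F)⁺ = {A, B, C, D, F}.
This closure contains every attribute of R2, so R1 ∩ R2 → R2. The join is lossless.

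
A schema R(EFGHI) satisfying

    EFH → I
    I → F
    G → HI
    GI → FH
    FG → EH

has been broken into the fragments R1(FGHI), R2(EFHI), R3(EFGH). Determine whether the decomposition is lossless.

Chase test. Columns are EFGHI; row i has aⱼ where attribute j ∈ Ri, else bᵢⱼ.
Initial tableau (one row per fragment):
  row 1: b11 a2 a3 a4 a5
  row 2: a1 a2 b23 a4 a5
  row 3: a1 a2 a3 a4 b35
Rows 2 and 3 agree on EFH; apply EFH→I and equate their I entries.
Rows 1 and 3 agree on FG; apply FG→EH and equate their EH entries.
Row 1 is now all distinguished symbols — the join is lossless.

Yes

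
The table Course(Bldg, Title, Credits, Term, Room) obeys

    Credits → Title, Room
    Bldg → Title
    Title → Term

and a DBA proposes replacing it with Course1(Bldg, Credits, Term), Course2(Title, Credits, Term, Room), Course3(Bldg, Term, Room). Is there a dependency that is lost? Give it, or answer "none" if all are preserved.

Check Bldg → Title: no single fragment contains all of {Bldg, Title}, and the restricted closure of {Bldg} across the fragments never reaches {Title}.
Credits → Title, Room is preserved.
Title → Term is preserved.

Bldg → Title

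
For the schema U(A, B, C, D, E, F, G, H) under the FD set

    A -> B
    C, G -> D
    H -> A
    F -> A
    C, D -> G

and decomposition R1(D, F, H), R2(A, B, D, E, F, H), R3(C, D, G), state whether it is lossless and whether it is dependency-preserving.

lossy but dependency-preserving

Lossless test (chase): Rows 1 and 2 agree on H; apply H→A and equate their A entries. Rows 1 and 2 agree on A; apply A→B and equate their B entries. No row becomes fully distinguished — the join is lossy.
Dependency preservation: every FD's attributes lie within a single fragment, so each can be enforced locally — preserved.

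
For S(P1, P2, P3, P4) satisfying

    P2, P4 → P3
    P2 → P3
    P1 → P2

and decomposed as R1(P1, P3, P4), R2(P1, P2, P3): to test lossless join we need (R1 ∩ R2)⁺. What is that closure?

R1 ∩ R2 = {P1, P3}.
P1 → P2 applies, adding P2
Closure: {P1, P2, P3}.

P1, P2, P3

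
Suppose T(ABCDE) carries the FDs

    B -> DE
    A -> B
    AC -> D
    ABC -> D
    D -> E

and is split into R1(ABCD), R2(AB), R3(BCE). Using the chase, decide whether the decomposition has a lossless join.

Chase test. Columns are ABCDE; row i has aⱼ where attribute j ∈ Ri, else bᵢⱼ.
Initial tableau (one row per fragment):
  row 1: a1 a2 a3 a4 b15
  row 2: a1 a2 b23 b24 b25
  row 3: b31 a2 a3 b34 a5
Rows 1 and 2 agree on B; apply B→DE and equate their DE entries.
Rows 1 and 3 agree on B; apply B→DE and equate their DE entries.
Row 1 is now all distinguished symbols — the join is lossless.

Yes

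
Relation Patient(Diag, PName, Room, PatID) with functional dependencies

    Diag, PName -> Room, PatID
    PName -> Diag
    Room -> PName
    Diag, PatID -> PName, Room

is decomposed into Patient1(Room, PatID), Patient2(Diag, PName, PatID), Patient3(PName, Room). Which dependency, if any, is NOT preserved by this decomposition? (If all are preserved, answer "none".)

none

Diag, PName → Room, PatID: restricted closure across fragments reaches Room, PatID.
PName → Diag lies within Patient2.
Room → PName lies within Patient3.
Diag, PatID → PName, Room: restricted closure across fragments reaches PName, Room.
Every dependency is enforceable on the fragments, so the decomposition is dependency-preserving.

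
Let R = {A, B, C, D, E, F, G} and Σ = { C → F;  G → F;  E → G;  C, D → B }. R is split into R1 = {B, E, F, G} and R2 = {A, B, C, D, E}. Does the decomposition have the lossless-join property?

Common attributes: R1 ∩ R2 = {B, E}.
Closure of {B, E}: E → G applies, adding G; G → F applies, adding F. So (B, E)⁺ = {B, E, F, G}.
This closure contains every attribute of R1, so R1 ∩ R2 → R1. The join is lossless.

Yes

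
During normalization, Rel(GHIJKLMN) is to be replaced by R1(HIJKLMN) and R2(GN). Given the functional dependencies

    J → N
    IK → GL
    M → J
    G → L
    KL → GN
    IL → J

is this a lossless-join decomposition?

No

Common attributes: R1 ∩ R2 = {N}.
No dependency enlarges {N}, so (N)⁺ = {N}.
The closure contains neither all of R1 = {HIJKLMN} nor all of R2 = {GN}, so the common attributes are not a superkey of either fragment. The join is lossy.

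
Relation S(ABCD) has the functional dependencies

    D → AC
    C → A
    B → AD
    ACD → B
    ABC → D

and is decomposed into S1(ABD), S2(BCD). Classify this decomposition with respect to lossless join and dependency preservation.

Lossless test: (BD)⁺ = {ABCD}, which contains all of one fragment — lossless.
Dependency preservation: the restricted closure of {C} across the fragments never reaches {A}, so C → A cannot be enforced without a join — not preserved.

lossless but not dependency-preserving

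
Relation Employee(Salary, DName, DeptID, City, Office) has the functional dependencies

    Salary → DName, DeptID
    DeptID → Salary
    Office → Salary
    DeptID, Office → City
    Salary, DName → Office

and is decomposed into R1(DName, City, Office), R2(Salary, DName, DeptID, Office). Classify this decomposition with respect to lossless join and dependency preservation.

Lossless test: (DName, Office)⁺ = {Salary, DName, DeptID, City, Office}, which contains all of one fragment — lossless.
Dependency preservation: DeptID, Office → City is not contained in any single fragment, but the restricted closure of its left-hand side across the fragments still reaches the right-hand side; the remaining FDs each lie inside some fragment. All dependencies are preserved.

lossless and dependency-preserving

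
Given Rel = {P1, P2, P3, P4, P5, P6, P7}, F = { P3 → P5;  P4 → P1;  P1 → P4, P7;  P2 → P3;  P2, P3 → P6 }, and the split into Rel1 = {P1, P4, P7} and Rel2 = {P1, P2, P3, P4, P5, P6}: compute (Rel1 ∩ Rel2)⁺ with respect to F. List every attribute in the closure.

Rel1 ∩ Rel2 = {P1, P4}.
P1 → P4, P7 applies, adding P7
Closure: {P1, P4, P7}.

P1, P4, P7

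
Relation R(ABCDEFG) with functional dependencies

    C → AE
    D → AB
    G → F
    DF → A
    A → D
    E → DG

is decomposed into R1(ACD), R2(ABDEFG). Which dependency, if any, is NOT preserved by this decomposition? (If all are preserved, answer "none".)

Check C → AE: no single fragment contains all of {ACE}, and the restricted closure of {C} across the fragments never reaches {AE}.
D → AB is preserved.
G → F is preserved.
DF → A is preserved.
A → D is preserved.
E → DG is preserved.

C → AE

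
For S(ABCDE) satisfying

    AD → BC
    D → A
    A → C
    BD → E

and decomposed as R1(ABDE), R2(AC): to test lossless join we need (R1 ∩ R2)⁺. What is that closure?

AC

R1 ∩ R2 = {A}.
A → C applies, adding C
Closure: {AC}.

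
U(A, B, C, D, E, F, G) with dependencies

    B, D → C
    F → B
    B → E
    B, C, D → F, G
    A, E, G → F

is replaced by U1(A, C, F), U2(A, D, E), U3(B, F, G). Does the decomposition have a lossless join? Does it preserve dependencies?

Lossless test (chase): Rows 1 and 3 agree on F; apply F→B and equate their B entries. Rows 1 and 3 agree on B; apply B→E and equate their E entries. No row becomes fully distinguished — the join is lossy.
Dependency preservation: the restricted closure of {B, D} across the fragments never reaches {C}, so B, D → C cannot be enforced without a join — not preserved.

lossy and not dependency-preserving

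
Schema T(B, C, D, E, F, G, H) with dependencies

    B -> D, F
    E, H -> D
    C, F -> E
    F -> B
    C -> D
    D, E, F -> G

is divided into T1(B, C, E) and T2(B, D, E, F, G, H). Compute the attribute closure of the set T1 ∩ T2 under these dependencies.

B, D, E, F, G

T1 ∩ T2 = {B, E}.
B → D, F applies, adding D, F
D, E, F → G applies, adding G
Closure: {B, D, E, F, G}.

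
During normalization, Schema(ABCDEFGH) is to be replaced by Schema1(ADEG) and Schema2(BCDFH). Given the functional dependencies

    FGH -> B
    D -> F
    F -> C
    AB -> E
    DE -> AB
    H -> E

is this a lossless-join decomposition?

Common attributes: Schema1 ∩ Schema2 = {D}.
Closure of {D}: D → F applies, adding F; F → C applies, adding C. So (D)⁺ = {CDF}.
The closure contains neither all of Schema1 = {ADEG} nor all of Schema2 = {BCDFH}, so the common attributes are not a superkey of either fragment. The join is lossy.

No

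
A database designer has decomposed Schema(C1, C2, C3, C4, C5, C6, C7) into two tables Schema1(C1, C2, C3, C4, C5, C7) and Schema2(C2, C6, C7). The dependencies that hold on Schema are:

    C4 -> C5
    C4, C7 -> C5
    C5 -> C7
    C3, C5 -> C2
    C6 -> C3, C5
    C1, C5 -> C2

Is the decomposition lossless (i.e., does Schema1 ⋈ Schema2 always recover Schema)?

No

Common attributes: Schema1 ∩ Schema2 = {C2, C7}.
No dependency enlarges {C2, C7}, so (C2, C7)⁺ = {C2, C7}.
The closure contains neither all of Schema1 = {C1, C2, C3, C4, C5, C7} nor all of Schema2 = {C2, C6, C7}, so the common attributes are not a superkey of either fragment. The join is lossy.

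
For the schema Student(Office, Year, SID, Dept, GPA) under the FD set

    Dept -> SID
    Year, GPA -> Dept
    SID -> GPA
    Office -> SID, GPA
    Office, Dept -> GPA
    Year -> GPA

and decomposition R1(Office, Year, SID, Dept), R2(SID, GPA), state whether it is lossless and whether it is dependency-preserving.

lossless and dependency-preserving

Lossless test: (SID)⁺ = {SID, GPA}, which contains all of one fragment — lossless.
Dependency preservation: Year, GPA → Dept; Office → SID, GPA; Office, Dept → GPA; Year → GPA are not contained in any single fragment, but the restricted closure of each left-hand side across the fragments still reaches the right-hand side; the remaining FDs each lie inside some fragment. All dependencies are preserved.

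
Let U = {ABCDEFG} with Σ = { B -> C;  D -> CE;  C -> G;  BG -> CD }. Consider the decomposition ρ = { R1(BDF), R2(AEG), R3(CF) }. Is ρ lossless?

No

Chase test. Columns are ABCDEFG; row i has aⱼ where attribute j ∈ Ri, else bᵢⱼ.
Initial tableau (one row per fragment):
  row 1: b11 a2 b13 a4 b15 a6 b17
  row 2: a1 b22 b23 b24 a5 b26 a7
  row 3: b31 b32 a3 b34 b35 a6 b37
No row becomes fully distinguished — the join is lossy.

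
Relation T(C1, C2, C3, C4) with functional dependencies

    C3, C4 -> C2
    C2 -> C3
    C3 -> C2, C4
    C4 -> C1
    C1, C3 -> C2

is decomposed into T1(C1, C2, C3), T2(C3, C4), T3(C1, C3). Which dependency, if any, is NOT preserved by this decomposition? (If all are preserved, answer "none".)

Check C4 → C1: no single fragment contains all of {C1, C4}, and the restricted closure of {C4} across the fragments never reaches {C1}.
C3, C4 → C2 is preserved.
C2 → C3 is preserved.
C3 → C2, C4 is preserved.
C1, C3 → C2 is preserved.

C4 -> C1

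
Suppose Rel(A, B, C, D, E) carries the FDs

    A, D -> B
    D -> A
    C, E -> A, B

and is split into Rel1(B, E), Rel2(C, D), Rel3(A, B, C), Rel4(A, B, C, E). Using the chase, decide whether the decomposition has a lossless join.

No

Chase test. Columns are A, B, C, D, E; row i has aⱼ where attribute j ∈ Reli, else bᵢⱼ.
Initial tableau (one row per fragment):
  row 1: b11 a2 b13 b14 a5
  row 2: b21 b22 a3 a4 b25
  row 3: a1 a2 a3 b34 b35
  row 4: a1 a2 a3 b44 a5
No row becomes fully distinguished — the join is lossy.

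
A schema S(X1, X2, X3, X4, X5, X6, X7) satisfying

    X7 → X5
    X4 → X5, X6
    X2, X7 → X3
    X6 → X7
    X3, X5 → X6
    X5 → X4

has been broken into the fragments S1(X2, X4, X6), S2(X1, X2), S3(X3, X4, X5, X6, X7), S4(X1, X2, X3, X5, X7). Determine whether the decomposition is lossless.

Yes

Chase test. Columns are X1, X2, X3, X4, X5, X6, X7; row i has aⱼ where attribute j ∈ Si, else bᵢⱼ.
Initial tableau (one row per fragment):
  row 1: b11 a2 b13 a4 b15 a6 b17
  row 2: a1 a2 b23 b24 b25 b26 b27
  row 3: b31 b32 a3 a4 a5 a6 a7
  row 4: a1 a2 a3 b44 a5 b46 a7
Rows 1 and 3 agree on X4; apply X4→X5, X6 and equate their X5, X6 entries.
Rows 1 and 3 agree on X6; apply X6→X7 and equate their X7 entries.
Rows 3 and 4 agree on X3, X5; apply X3, X5→X6 and equate their X6 entries.
Rows 1 and 4 agree on X5; apply X5→X4 and equate their X4 entries.
Rows 1 and 4 agree on X2, X7; apply X2, X7→X3 and equate their X3 entries.
Row 4 is now all distinguished symbols — the join is lossless.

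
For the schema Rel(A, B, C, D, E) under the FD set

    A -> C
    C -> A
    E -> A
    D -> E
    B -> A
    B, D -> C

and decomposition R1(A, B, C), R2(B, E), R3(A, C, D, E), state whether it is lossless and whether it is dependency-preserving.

lossy but dependency-preserving

Lossless test (chase): Rows 2 and 3 agree on E; apply E→A and equate their A entries. Rows 1 and 2 agree on A; apply A→C and equate their C entries. No row becomes fully distinguished — the join is lossy.
Dependency preservation: B, D → C is not contained in any single fragment, but the restricted closure of its left-hand side across the fragments still reaches the right-hand side; the remaining FDs each lie inside some fragment. All dependencies are preserved.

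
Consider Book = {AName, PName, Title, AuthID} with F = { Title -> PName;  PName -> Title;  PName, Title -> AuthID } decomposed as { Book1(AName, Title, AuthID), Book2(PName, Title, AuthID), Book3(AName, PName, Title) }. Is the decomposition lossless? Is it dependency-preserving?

lossless and dependency-preserving

Lossless test (chase): Rows 1 and 2 agree on Title; apply Title→PName and equate their PName entries. Rows 1 and 3 agree on PName, Title; apply PName, Title→AuthID and equate their AuthID entries. Row 1 is now all distinguished symbols — the join is lossless.
Dependency preservation: every FD's attributes lie within a single fragment, so each can be enforced locally — preserved.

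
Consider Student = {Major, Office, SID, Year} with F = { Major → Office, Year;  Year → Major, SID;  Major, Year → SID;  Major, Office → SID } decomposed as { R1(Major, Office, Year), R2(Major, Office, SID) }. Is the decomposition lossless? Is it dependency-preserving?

lossless and dependency-preserving

Lossless test: (Major, Office)⁺ = {Major, Office, SID, Year}, which contains all of one fragment — lossless.
Dependency preservation: Year → Major, SID; Major, Year → SID are not contained in any single fragment, but the restricted closure of each left-hand side across the fragments still reaches the right-hand side; the remaining FDs each lie inside some fragment. All dependencies are preserved.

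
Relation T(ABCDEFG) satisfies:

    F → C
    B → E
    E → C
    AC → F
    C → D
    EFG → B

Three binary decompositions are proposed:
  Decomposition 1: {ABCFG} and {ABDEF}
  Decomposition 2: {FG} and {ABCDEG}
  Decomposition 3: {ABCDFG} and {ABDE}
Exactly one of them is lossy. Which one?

Decomposition 2

Decomposition 1: common = {ABF}, closure = {ABCDEF} → lossless.
Decomposition 2: common = {G}, closure = {G} → lossy.
Decomposition 3: common = {ABD}, closure = {ABCDEF} → lossless.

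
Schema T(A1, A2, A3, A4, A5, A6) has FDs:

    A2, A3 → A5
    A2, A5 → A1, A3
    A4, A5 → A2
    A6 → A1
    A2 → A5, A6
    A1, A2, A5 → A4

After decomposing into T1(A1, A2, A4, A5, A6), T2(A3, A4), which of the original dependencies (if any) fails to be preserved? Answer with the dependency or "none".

Check A2, A5 → A1, A3: no single fragment contains all of {A1, A2, A3, A5}, and the restricted closure of {A2, A5} across the fragments never reaches {A1, A3}.
A2, A3 → A5 is preserved.
A4, A5 → A2 is preserved.
A6 → A1 is preserved.
A2 → A5, A6 is preserved.
A1, A2, A5 → A4 is preserved.

A2, A5 → A1, A3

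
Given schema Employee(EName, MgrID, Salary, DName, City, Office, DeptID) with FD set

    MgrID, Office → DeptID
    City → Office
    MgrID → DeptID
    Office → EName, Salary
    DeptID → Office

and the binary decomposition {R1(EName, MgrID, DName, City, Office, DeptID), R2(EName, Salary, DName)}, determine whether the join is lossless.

Common attributes: R1 ∩ R2 = {EName, DName}.
No dependency enlarges {EName, DName}, so (EName, DName)⁺ = {EName, DName}.
The closure contains neither all of R1 = {EName, MgrID, DName, City, Office, DeptID} nor all of R2 = {EName, Salary, DName}, so the common attributes are not a superkey of either fragment. The join is lossy.

No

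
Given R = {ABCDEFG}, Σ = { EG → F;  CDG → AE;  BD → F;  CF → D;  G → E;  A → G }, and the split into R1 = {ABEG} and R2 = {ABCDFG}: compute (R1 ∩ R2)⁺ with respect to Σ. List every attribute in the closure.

ABEFG

R1 ∩ R2 = {ABG}.
G → E applies, adding E
EG → F applies, adding F
Closure: {ABEFG}.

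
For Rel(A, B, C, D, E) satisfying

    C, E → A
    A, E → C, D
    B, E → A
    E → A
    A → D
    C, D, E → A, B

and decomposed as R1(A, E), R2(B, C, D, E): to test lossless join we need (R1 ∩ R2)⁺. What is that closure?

A, B, C, D, E

R1 ∩ R2 = {E}.
E → A applies, adding A
A → D applies, adding D
A, E → C, D applies, adding C
C, D, E → A, B applies, adding B
Closure: {A, B, C, D, E}.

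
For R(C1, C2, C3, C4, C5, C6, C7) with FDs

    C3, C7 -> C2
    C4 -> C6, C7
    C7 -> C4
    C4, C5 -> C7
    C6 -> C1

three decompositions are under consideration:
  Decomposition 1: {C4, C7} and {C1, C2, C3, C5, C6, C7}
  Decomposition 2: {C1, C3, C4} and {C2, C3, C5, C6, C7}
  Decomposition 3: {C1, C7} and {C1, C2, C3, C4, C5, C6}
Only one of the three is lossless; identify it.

Decomposition 1: common = {C7}, closure = {C1, C4, C6, C7} → lossless.
Decomposition 2: common = {C3}, closure = {C3} → lossy.
Decomposition 3: common = {C1}, closure = {C1} → lossy.

Decomposition 1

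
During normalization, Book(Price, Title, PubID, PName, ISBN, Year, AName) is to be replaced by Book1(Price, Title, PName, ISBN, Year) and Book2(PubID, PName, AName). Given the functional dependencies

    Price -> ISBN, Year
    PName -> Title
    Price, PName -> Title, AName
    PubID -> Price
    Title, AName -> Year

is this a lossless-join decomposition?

Common attributes: Book1 ∩ Book2 = {PName}.
Closure of {PName}: PName → Title applies, adding Title. So (PName)⁺ = {Title, PName}.
The closure contains neither all of Book1 = {Price, Title, PName, ISBN, Year} nor all of Book2 = {PubID, PName, AName}, so the common attributes are not a superkey of either fragment. The join is lossy.

No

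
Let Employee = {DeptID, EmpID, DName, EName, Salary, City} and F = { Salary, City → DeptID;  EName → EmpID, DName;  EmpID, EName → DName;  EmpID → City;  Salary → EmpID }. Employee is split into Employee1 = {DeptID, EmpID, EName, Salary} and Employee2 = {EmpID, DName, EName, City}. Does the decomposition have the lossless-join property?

Yes

Common attributes: Employee1 ∩ Employee2 = {EmpID, EName}.
Closure of {EmpID, EName}: EName → EmpID, DName applies, adding DName; EmpID → City applies, adding City. So (EmpID, EName)⁺ = {EmpID, DName, EName, City}.
This closure contains every attribute of Employee2, so Employee1 ∩ Employee2 → Employee2. The join is lossless.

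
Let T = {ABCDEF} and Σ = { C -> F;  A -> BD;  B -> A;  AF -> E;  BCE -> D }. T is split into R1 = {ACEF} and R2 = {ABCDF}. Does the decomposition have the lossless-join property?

Common attributes: R1 ∩ R2 = {ACF}.
Closure of {ACF}: A → BD applies, adding BD; AF → E applies, adding E. So (ACF)⁺ = {ABCDEF}.
This closure contains every attribute of R1, so R1 ∩ R2 → R1. The join is lossless.

Yes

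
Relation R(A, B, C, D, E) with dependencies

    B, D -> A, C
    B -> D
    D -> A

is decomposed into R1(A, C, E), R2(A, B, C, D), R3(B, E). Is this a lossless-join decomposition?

Yes

Chase test. Columns are A, B, C, D, E; row i has aⱼ where attribute j ∈ Ri, else bᵢⱼ.
Initial tableau (one row per fragment):
  row 1: a1 b12 a3 b14 a5
  row 2: a1 a2 a3 a4 b25
  row 3: b31 a2 b33 b34 a5
Rows 2 and 3 agree on B; apply B→D and equate their D entries.
Rows 2 and 3 agree on D; apply D→A and equate their A entries.
Rows 2 and 3 agree on B, D; apply B, D→A, C and equate their A, C entries.
Row 3 is now all distinguished symbols — the join is lossless.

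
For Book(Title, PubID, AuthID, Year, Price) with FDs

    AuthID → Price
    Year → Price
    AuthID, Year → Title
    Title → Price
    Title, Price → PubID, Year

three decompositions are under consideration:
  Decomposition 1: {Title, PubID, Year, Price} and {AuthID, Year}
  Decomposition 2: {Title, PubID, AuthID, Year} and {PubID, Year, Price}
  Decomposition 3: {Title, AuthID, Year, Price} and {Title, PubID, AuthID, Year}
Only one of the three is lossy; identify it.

Decomposition 1

Decomposition 1: common = {Year}, closure = {Year, Price} → lossy.
Decomposition 2: common = {PubID, Year}, closure = {PubID, Year, Price} → lossless.
Decomposition 3: common = {Title, AuthID, Year}, closure = {Title, PubID, AuthID, Year, Price} → lossless.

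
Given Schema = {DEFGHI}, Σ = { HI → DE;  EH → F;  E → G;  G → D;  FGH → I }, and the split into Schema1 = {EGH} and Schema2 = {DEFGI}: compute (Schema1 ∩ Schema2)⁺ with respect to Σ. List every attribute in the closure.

DEG

Schema1 ∩ Schema2 = {EG}.
G → D applies, adding D
Closure: {DEG}.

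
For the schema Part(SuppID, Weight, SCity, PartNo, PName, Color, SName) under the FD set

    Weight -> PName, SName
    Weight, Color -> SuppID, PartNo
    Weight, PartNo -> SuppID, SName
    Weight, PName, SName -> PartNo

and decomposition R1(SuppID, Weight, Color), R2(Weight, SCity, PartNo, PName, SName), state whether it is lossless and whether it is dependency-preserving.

Lossless test: (Weight)⁺ = {SuppID, Weight, PartNo, PName, SName}, which is a superkey of neither fragment — lossy.
Dependency preservation: Weight, Color → SuppID, PartNo; Weight, PartNo → SuppID, SName are not contained in any single fragment, but the restricted closure of each left-hand side across the fragments still reaches the right-hand side; the remaining FDs each lie inside some fragment. All dependencies are preserved.

lossy but dependency-preserving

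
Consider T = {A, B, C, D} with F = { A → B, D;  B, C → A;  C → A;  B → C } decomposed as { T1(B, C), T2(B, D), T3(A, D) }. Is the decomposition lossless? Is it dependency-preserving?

Lossless test (chase): Rows 1 and 2 agree on B; apply B→C and equate their C entries. Rows 1 and 2 agree on B, C; apply B, C→A and equate their A entries. Rows 1 and 2 agree on A; apply A→B, D and equate their B, D entries. No row becomes fully distinguished — the join is lossy.
Dependency preservation: the restricted closure of {A} across the fragments never reaches {B, D}, so A → B, D cannot be enforced without a join — not preserved.

lossy and not dependency-preserving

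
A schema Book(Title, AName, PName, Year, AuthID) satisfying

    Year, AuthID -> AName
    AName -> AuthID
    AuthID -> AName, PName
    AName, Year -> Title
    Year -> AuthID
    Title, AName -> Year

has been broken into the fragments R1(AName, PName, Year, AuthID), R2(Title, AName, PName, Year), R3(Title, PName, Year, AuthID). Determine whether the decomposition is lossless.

Chase test. Columns are Title, AName, PName, Year, AuthID; row i has aⱼ where attribute j ∈ Ri, else bᵢⱼ.
Initial tableau (one row per fragment):
  row 1: b11 a2 a3 a4 a5
  row 2: a1 a2 a3 a4 b25
  row 3: a1 b32 a3 a4 a5
Rows 1 and 3 agree on Year, AuthID; apply Year, AuthID→AName and equate their AName entries.
Rows 1 and 2 agree on AName; apply AName→AuthID and equate their AuthID entries.
Rows 1 and 2 agree on AName, Year; apply AName, Year→Title and equate their Title entries.
Row 1 is now all distinguished symbols — the join is lossless.

Yes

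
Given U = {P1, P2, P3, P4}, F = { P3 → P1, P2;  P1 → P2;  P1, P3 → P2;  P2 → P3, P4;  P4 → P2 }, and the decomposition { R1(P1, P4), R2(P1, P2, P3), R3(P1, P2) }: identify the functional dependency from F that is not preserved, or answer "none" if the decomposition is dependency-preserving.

P3 → P1, P2 lies within R2.
P1 → P2 lies within R2.
P1, P3 → P2 lies within R2.
P2 → P3, P4: restricted closure across fragments reaches P3, P4.
P4 → P2: restricted closure across fragments reaches P2.
Every dependency is enforceable on the fragments, so the decomposition is dependency-preserving.

none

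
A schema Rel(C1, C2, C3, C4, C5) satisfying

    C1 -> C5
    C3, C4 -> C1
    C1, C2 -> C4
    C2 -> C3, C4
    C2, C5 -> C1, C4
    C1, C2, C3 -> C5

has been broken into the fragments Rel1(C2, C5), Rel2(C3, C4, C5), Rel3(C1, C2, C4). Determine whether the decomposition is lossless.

Chase test. Columns are C1, C2, C3, C4, C5; row i has aⱼ where attribute j ∈ Reli, else bᵢⱼ.
Initial tableau (one row per fragment):
  row 1: b11 a2 b13 b14 a5
  row 2: b21 b22 a3 a4 a5
  row 3: a1 a2 b33 a4 b35
Rows 1 and 3 agree on C2; apply C2→C3, C4 and equate their C3, C4 entries.
Rows 1 and 3 agree on C3, C4; apply C3, C4→C1 and equate their C1 entries.
Rows 1 and 3 agree on C1, C2, C3; apply C1, C2, C3→C5 and equate their C5 entries.
No row becomes fully distinguished — the join is lossy.

No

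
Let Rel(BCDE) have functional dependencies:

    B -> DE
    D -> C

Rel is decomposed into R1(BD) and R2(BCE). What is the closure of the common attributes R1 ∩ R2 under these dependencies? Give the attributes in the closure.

R1 ∩ R2 = {B}.
B → DE applies, adding DE
D → C applies, adding C
Closure: {BCDE}.

BCDE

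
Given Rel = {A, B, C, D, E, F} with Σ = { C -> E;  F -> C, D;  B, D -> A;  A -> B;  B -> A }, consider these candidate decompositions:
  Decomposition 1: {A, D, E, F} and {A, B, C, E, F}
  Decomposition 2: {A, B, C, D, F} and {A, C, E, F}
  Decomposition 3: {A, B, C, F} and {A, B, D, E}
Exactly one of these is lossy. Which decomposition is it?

Decomposition 3

Decomposition 1: common = {A, E, F}, closure = {A, B, C, D, E, F} → lossless.
Decomposition 2: common = {A, C, F}, closure = {A, B, C, D, E, F} → lossless.
Decomposition 3: common = {A, B}, closure = {A, B} → lossy.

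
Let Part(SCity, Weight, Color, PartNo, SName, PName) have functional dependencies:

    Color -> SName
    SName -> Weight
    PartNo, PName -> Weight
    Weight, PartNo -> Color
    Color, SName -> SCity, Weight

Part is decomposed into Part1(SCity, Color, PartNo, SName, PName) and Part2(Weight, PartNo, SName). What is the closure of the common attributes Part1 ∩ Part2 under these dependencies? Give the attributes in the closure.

SCity, Weight, Color, PartNo, SName

Part1 ∩ Part2 = {PartNo, SName}.
SName → Weight applies, adding Weight
Weight, PartNo → Color applies, adding Color
Color, SName → SCity, Weight applies, adding SCity
Closure: {SCity, Weight, Color, PartNo, SName}.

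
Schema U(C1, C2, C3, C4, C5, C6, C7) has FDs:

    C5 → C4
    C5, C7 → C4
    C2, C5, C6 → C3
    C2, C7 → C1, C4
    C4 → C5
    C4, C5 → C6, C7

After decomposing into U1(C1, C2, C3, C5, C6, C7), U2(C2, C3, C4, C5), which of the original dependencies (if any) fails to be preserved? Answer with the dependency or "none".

C5 → C4 lies within U2.
C5, C7 → C4: restricted closure across fragments reaches C4.
C2, C5, C6 → C3 lies within U1.
C2, C7 → C1, C4: restricted closure across fragments reaches C1, C4.
C4 → C5 lies within U2.
C4, C5 → C6, C7: restricted closure across fragments reaches C6, C7.
Every dependency is enforceable on the fragments, so the decomposition is dependency-preserving.

none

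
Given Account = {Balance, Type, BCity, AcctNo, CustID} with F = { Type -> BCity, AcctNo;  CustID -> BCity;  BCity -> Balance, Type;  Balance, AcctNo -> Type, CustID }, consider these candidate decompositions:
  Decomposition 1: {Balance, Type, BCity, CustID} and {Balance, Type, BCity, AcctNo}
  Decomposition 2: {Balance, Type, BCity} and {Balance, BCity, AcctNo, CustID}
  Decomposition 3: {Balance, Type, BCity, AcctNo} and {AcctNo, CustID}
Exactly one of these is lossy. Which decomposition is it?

Decomposition 3

Decomposition 1: common = {Balance, Type, BCity}, closure = {Balance, Type, BCity, AcctNo, CustID} → lossless.
Decomposition 2: common = {Balance, BCity}, closure = {Balance, Type, BCity, AcctNo, CustID} → lossless.
Decomposition 3: common = {AcctNo}, closure = {AcctNo} → lossy.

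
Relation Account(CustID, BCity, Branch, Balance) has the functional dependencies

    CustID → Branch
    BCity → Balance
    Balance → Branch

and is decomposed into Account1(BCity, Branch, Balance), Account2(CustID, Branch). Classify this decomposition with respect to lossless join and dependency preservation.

lossy but dependency-preserving

Lossless test: (Branch)⁺ = {Branch}, which is a superkey of neither fragment — lossy.
Dependency preservation: every FD's attributes lie within a single fragment, so each can be enforced locally — preserved.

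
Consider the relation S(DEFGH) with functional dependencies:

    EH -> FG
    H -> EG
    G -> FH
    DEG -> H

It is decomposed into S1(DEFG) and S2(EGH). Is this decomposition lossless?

Common attributes: S1 ∩ S2 = {EG}.
Closure of {EG}: G → FH applies, adding FH. So (EG)⁺ = {EFGH}.
This closure contains every attribute of S2, so S1 ∩ S2 → S2. The join is lossless.

Yes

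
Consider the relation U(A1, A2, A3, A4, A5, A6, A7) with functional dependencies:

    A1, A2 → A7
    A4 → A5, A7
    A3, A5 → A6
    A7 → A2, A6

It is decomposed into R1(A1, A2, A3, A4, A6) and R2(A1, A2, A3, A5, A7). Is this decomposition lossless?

Common attributes: R1 ∩ R2 = {A1, A2, A3}.
Closure of {A1, A2, A3}: A1, A2 → A7 applies, adding A7; A7 → A2, A6 applies, adding A6. So (A1, A2, A3)⁺ = {A1, A2, A3, A6, A7}.
The closure contains neither all of R1 = {A1, A2, A3, A4, A6} nor all of R2 = {A1, A2, A3, A5, A7}, so the common attributes are not a superkey of either fragment. The join is lossy.

No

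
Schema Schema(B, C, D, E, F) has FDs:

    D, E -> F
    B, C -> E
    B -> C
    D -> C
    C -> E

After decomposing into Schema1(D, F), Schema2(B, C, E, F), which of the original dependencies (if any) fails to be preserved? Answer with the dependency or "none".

Check D → C: no single fragment contains all of {C, D}, and the restricted closure of {D} across the fragments never reaches {C}.
D, E → F is preserved.
B, C → E is preserved.
B → C is preserved.
C → E is preserved.

D -> C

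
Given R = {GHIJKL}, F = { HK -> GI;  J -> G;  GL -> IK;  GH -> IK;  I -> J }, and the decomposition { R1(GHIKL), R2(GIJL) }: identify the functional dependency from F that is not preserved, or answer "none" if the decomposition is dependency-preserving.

HK → GI lies within R1.
J → G lies within R2.
GL → IK lies within R1.
GH → IK lies within R1.
I → J lies within R2.
Every dependency is enforceable on the fragments, so the decomposition is dependency-preserving.

none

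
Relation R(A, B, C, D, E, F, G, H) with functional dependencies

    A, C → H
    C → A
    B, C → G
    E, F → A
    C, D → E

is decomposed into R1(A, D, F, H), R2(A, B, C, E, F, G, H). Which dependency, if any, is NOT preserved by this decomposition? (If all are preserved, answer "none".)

C, D → E

Check C, D → E: no single fragment contains all of {C, D, E}, and the restricted closure of {C, D} across the fragments never reaches {E}.
A, C → H is preserved.
C → A is preserved.
B, C → G is preserved.
E, F → A is preserved.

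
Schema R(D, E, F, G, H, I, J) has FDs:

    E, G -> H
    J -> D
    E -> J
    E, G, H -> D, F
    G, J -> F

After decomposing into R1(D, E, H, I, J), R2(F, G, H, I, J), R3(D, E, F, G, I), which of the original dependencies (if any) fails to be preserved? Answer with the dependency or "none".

E, G -> H

Check E, G → H: no single fragment contains all of {E, G, H}, and the restricted closure of {E, G} across the fragments never reaches {H}.
J → D is preserved.
E → J is preserved.
E, G, H → D, F is preserved.
G, J → F is preserved.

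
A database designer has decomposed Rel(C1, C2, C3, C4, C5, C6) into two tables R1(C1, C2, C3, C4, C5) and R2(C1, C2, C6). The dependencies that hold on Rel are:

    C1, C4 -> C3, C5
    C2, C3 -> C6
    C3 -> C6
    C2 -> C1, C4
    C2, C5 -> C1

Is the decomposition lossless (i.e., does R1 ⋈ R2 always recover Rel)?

Yes

Common attributes: R1 ∩ R2 = {C1, C2}.
Closure of {C1, C2}: C2 → C1, C4 applies, adding C4; C1, C4 → C3, C5 applies, adding C3, C5; C2, C3 → C6 applies, adding C6. So (C1, C2)⁺ = {C1, C2, C3, C4, C5, C6}.
This closure contains every attribute of R1, so R1 ∩ R2 → R1. The join is lossless.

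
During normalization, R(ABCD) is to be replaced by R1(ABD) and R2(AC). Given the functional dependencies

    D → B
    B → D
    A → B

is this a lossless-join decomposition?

Common attributes: R1 ∩ R2 = {A}.
Closure of {A}: A → B applies, adding B; B → D applies, adding D. So (A)⁺ = {ABD}.
This closure contains every attribute of R1, so R1 ∩ R2 → R1. The join is lossless.

Yes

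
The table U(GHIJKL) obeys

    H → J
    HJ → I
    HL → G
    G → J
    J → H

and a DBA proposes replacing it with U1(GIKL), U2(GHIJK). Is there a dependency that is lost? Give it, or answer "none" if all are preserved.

HL → G

Check HL → G: no single fragment contains all of {GHL}, and the restricted closure of {HL} across the fragments never reaches {G}.
H → J is preserved.
HJ → I is preserved.
G → J is preserved.
J → H is preserved.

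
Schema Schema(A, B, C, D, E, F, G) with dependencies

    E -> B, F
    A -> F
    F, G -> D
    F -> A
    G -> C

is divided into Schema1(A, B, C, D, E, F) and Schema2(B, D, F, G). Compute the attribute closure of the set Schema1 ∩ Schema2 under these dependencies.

A, B, D, F

Schema1 ∩ Schema2 = {B, D, F}.
F → A applies, adding A
Closure: {A, B, D, F}.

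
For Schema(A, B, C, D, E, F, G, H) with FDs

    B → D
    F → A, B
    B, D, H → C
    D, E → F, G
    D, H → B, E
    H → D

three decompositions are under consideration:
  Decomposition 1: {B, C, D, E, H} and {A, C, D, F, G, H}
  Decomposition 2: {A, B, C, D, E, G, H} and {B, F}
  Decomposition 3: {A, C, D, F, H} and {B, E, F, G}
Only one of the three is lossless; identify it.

Decomposition 1: common = {C, D, H}, closure = {A, B, C, D, E, F, G, H} → lossless.
Decomposition 2: common = {B}, closure = {B, D} → lossy.
Decomposition 3: common = {F}, closure = {A, B, D, F} → lossy.

Decomposition 1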